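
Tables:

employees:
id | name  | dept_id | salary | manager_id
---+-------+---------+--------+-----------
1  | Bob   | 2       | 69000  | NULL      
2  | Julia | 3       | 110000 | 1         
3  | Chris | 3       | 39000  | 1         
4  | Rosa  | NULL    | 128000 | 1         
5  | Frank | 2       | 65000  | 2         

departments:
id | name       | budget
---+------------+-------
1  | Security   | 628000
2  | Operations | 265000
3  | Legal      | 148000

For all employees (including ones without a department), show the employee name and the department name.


LEFT JOIN keeps every row from employees (the left table); where dept_id has no match in departments, the department columns become NULL. Walk through each employee:
  - employee 1 (Bob): dept_id=2 -> matches Operations
  - employee 2 (Julia): dept_id=3 -> matches Legal
  - employee 3 (Chris): dept_id=3 -> matches Legal
  - employee 4 (Rosa): dept_id=NULL, no match -> kept with NULL
  - employee 5 (Frank): dept_id=2 -> matches Operations
All 5 rows appear; 1 has NULL department.

SQL:
SELECT a.name, b.name AS department
FROM employees a
LEFT JOIN departments b ON a.dept_id = b.id

Result:
name  | department
------+-----------
Bob   | Operations
Julia | Legal     
Chris | Legal     
Rosa  | NULL      
Frank | Operations


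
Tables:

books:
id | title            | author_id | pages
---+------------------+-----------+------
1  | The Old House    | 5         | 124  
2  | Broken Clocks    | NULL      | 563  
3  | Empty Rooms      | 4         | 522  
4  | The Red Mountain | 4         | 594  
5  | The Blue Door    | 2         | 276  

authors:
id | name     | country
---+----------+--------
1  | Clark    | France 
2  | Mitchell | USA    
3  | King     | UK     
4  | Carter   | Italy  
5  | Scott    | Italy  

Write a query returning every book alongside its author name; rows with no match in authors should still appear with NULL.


LEFT JOIN keeps every row from books (the left table); where author_id has no match in authors, the author columns become NULL. Walk through each book:
  - book 1 (The Old House): author_id=5 -> matches Scott
  - book 2 (Broken Clocks): author_id=NULL, no match -> kept with NULL
  - book 3 (Empty Rooms): author_id=4 -> matches Carter
  - book 4 (The Red Mountain): author_id=4 -> matches Carter
  - book 5 (The Blue Door): author_id=2 -> matches Mitchell
All 5 rows appear; 1 has NULL author.

SQL:
SELECT a.title, b.name AS author
FROM books a
LEFT JOIN authors b ON a.author_id = b.id

Result:
title            | author  
-----------------+---------
The Old House    | Scott   
Broken Clocks    | NULL    
Empty Rooms      | Carter  
The Red Mountain | Carter  
The Blue Door    | Mitchell


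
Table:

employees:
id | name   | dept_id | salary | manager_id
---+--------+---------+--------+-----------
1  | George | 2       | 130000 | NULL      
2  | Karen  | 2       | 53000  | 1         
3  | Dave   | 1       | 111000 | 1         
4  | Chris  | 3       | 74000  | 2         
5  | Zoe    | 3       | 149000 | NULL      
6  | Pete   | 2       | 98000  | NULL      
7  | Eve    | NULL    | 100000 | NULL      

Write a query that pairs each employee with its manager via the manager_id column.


This is a self-join: employees is joined to a second copy of itself, matching each row's manager_id to another row's id. Use LEFT JOIN so rows with manager_id=NULL are kept.
  - employee 1 (George): manager_id=NULL -> NULL
  - employee 2 (Karen): manager_id=1 -> George
  - employee 3 (Dave): manager_id=1 -> George
  - employee 4 (Chris): manager_id=2 -> Karen
  - employee 5 (Zoe): manager_id=NULL -> NULL
  - employee 6 (Pete): manager_id=NULL -> NULL
  - employee 7 (Eve): manager_id=NULL -> NULL

SQL:
SELECT a.name AS item, b.name AS manager
FROM employees a
LEFT JOIN employees b ON a.manager_id = b.id

Result:
item   | manager
-------+--------
George | NULL   
Karen  | George 
Dave   | George 
Chris  | Karen  
Zoe    | NULL   
Pete   | NULL   
Eve    | NULL   


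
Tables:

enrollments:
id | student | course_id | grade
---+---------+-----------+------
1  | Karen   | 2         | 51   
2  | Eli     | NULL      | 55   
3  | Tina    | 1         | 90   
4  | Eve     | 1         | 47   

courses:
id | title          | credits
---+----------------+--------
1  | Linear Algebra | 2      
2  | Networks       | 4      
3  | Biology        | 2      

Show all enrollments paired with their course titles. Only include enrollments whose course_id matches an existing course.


INNER JOIN keeps only enrollments rows whose course_id matches an id in courses. Walk through each enrollment:
  - enrollment 1 (Karen): course_id=2 -> matches Networks
  - enrollment 2 (Eli): course_id=NULL, no match -> dropped
  - enrollment 3 (Tina): course_id=1 -> matches Linear Algebra
  - enrollment 4 (Eve): course_id=1 -> matches Linear Algebra
So 1 of 4 rows is dropped.

SQL:
SELECT a.student, b.title AS course
FROM enrollments a
INNER JOIN courses b ON a.course_id = b.id

Result:
student | course        
--------+---------------
Karen   | Networks      
Tina    | Linear Algebra
Eve     | Linear Algebra


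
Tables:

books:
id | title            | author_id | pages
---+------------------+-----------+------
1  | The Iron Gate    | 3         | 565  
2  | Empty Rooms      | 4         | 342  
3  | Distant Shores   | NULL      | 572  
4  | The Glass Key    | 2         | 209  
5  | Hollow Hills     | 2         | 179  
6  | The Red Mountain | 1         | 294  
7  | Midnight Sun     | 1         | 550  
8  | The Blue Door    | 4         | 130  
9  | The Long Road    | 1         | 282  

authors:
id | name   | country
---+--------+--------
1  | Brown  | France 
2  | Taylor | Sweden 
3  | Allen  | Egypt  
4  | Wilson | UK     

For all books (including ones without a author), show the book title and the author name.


LEFT JOIN keeps every row from books (the left table); where author_id has no match in authors, the author columns become NULL. Walk through each book:
  - book 1 (The Iron Gate): author_id=3 -> matches Allen
  - book 2 (Empty Rooms): author_id=4 -> matches Wilson
  - book 3 (Distant Shores): author_id=NULL, no match -> kept with NULL
  - book 4 (The Glass Key): author_id=2 -> matches Taylor
  - book 5 (Hollow Hills): author_id=2 -> matches Taylor
  - book 6 (The Red Mountain): author_id=1 -> matches Brown
  - book 7 (Midnight Sun): author_id=1 -> matches Brown
  - book 8 (The Blue Door): author_id=4 -> matches Wilson
  - book 9 (The Long Road): author_id=1 -> matches Brown
All 9 rows appear; 1 has NULL author.

SQL:
SELECT a.title, b.name AS author
FROM books a
LEFT JOIN authors b ON a.author_id = b.id

Result:
title            | author
-----------------+-------
The Iron Gate    | Allen 
Empty Rooms      | Wilson
Distant Shores   | NULL  
The Glass Key    | Taylor
Hollow Hills     | Taylor
The Red Mountain | Brown 
Midnight Sun     | Brown 
The Blue Door    | Wilson
The Long Road    | Brown 


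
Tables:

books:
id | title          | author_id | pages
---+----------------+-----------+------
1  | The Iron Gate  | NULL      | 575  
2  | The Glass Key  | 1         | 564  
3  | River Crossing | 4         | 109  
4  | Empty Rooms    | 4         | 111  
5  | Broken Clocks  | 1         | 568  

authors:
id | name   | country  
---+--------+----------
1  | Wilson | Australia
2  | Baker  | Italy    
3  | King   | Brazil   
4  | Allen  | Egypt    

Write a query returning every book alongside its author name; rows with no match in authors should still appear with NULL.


LEFT JOIN keeps every row from books (the left table); where author_id has no match in authors, the author columns become NULL. Walk through each book:
  - book 1 (The Iron Gate): author_id=NULL, no match -> kept with NULL
  - book 2 (The Glass Key): author_id=1 -> matches Wilson
  - book 3 (River Crossing): author_id=4 -> matches Allen
  - book 4 (Empty Rooms): author_id=4 -> matches Allen
  - book 5 (Broken Clocks): author_id=1 -> matches Wilson
All 5 rows appear; 1 has NULL author.

SQL:
SELECT a.title, b.name AS author
FROM books a
LEFT JOIN authors b ON a.author_id = b.id

Result:
title          | author
---------------+-------
The Iron Gate  | NULL  
The Glass Key  | Wilson
River Crossing | Allen 
Empty Rooms    | Allen 
Broken Clocks  | Wilson


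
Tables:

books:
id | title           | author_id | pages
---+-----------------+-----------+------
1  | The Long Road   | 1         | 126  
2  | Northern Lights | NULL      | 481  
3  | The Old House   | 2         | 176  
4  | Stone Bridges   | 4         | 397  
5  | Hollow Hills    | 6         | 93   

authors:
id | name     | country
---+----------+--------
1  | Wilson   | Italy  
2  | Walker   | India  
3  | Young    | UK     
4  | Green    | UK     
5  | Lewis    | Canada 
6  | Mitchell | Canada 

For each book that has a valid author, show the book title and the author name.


INNER JOIN keeps only books rows whose author_id matches an id in authors. Walk through each book:
  - book 1 (The Long Road): author_id=1 -> matches Wilson
  - book 2 (Northern Lights): author_id=NULL, no match -> dropped
  - book 3 (The Old House): author_id=2 -> matches Walker
  - book 4 (Stone Bridges): author_id=4 -> matches Green
  - book 5 (Hollow Hills): author_id=6 -> matches Mitchell
So 1 of 5 rows is dropped.

SQL:
SELECT a.title, b.name AS author
FROM books a
INNER JOIN authors b ON a.author_id = b.id

Result:
title         | author  
--------------+---------
The Long Road | Wilson  
The Old House | Walker  
Stone Bridges | Green   
Hollow Hills  | Mitchell


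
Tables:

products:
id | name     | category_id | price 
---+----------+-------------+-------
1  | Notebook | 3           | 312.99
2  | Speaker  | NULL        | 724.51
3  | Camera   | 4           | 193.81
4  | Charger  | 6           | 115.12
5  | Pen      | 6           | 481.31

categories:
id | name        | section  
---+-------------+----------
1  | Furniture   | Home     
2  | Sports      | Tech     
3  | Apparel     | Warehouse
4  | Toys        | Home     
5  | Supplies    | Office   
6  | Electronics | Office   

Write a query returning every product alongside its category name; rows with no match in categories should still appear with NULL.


LEFT JOIN keeps every row from products (the left table); where category_id has no match in categories, the category columns become NULL. Walk through each product:
  - product 1 (Notebook): category_id=3 -> matches Apparel
  - product 2 (Speaker): category_id=NULL, no match -> kept with NULL
  - product 3 (Camera): category_id=4 -> matches Toys
  - product 4 (Charger): category_id=6 -> matches Electronics
  - product 5 (Pen): category_id=6 -> matches Electronics
All 5 rows appear; 1 has NULL category.

SQL:
SELECT a.name, b.name AS category
FROM products a
LEFT JOIN categories b ON a.category_id = b.id

Result:
name     | category   
---------+------------
Notebook | Apparel    
Speaker  | NULL       
Camera   | Toys       
Charger  | Electronics
Pen      | Electronics


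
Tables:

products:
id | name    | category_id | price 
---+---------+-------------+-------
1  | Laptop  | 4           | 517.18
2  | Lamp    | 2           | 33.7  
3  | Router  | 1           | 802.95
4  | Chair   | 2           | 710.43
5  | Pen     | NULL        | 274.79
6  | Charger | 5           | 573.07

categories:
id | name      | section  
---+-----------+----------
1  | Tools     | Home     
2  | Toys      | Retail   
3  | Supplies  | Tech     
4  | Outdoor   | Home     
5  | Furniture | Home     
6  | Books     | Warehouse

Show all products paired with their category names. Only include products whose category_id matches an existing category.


INNER JOIN keeps only products rows whose category_id matches an id in categories. Walk through each product:
  - product 1 (Laptop): category_id=4 -> matches Outdoor
  - product 2 (Lamp): category_id=2 -> matches Toys
  - product 3 (Router): category_id=1 -> matches Tools
  - product 4 (Chair): category_id=2 -> matches Toys
  - product 5 (Pen): category_id=NULL, no match -> dropped
  - product 6 (Charger): category_id=5 -> matches Furniture
So 1 of 6 rows is dropped.

SQL:
SELECT a.name, b.name AS category
FROM products a
INNER JOIN categories b ON a.category_id = b.id

Result:
name    | category 
--------+----------
Laptop  | Outdoor  
Lamp    | Toys     
Router  | Tools    
Chair   | Toys     
Charger | Furniture


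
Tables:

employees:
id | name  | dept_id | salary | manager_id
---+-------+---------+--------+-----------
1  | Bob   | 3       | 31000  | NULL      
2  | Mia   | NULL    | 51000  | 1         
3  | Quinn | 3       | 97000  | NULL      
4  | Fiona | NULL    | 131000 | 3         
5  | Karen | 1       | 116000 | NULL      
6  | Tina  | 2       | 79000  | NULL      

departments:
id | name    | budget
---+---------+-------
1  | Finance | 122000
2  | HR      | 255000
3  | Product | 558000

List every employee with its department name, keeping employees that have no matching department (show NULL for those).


LEFT JOIN keeps every row from employees (the left table); where dept_id has no match in departments, the department columns become NULL. Walk through each employee:
  - employee 1 (Bob): dept_id=3 -> matches Product
  - employee 2 (Mia): dept_id=NULL, no match -> kept with NULL
  - employee 3 (Quinn): dept_id=3 -> matches Product
  - employee 4 (Fiona): dept_id=NULL, no match -> kept with NULL
  - employee 5 (Karen): dept_id=1 -> matches Finance
  - employee 6 (Tina): dept_id=2 -> matches HR
All 6 rows appear; 2 have NULL department.

SQL:
SELECT a.name, b.name AS department
FROM employees a
LEFT JOIN departments b ON a.dept_id = b.id

Result:
name  | department
------+-----------
Bob   | Product   
Mia   | NULL      
Quinn | Product   
Fiona | NULL      
Karen | Finance   
Tina  | HR        


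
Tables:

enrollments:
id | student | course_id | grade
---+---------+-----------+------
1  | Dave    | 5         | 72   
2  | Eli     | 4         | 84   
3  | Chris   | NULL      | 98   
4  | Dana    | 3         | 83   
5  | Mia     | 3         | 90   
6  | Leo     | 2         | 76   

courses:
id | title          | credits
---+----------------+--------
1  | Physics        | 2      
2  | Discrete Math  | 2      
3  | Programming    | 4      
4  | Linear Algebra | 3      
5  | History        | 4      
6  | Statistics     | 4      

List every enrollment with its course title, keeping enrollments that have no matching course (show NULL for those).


LEFT JOIN keeps every row from enrollments (the left table); where course_id has no match in courses, the course columns become NULL. Walk through each enrollment:
  - enrollment 1 (Dave): course_id=5 -> matches History
  - enrollment 2 (Eli): course_id=4 -> matches Linear Algebra
  - enrollment 3 (Chris): course_id=NULL, no match -> kept with NULL
  - enrollment 4 (Dana): course_id=3 -> matches Programming
  - enrollment 5 (Mia): course_id=3 -> matches Programming
  - enrollment 6 (Leo): course_id=2 -> matches Discrete Math
All 6 rows appear; 1 has NULL course.

SQL:
SELECT a.student, b.title AS course
FROM enrollments a
LEFT JOIN courses b ON a.course_id = b.id

Result:
student | course        
--------+---------------
Dave    | History       
Eli     | Linear Algebra
Chris   | NULL          
Dana    | Programming   
Mia     | Programming   
Leo     | Discrete Math 


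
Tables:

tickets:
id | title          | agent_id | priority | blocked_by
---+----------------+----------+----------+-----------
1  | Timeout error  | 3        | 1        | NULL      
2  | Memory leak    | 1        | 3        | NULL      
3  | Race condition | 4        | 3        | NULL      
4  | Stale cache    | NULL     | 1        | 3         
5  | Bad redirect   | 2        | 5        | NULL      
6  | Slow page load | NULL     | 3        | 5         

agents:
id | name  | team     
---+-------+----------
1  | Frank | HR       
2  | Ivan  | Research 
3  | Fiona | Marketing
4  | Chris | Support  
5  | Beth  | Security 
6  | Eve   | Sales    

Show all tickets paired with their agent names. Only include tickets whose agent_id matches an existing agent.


INNER JOIN keeps only tickets rows whose agent_id matches an id in agents. Walk through each ticket:
  - ticket 1 (Timeout error): agent_id=3 -> matches Fiona
  - ticket 2 (Memory leak): agent_id=1 -> matches Frank
  - ticket 3 (Race condition): agent_id=4 -> matches Chris
  - ticket 4 (Stale cache): agent_id=NULL, no match -> dropped
  - ticket 5 (Bad redirect): agent_id=2 -> matches Ivan
  - ticket 6 (Slow page load): agent_id=NULL, no match -> dropped
So 2 of 6 rows are dropped.

SQL:
SELECT a.title, b.name AS agent
FROM tickets a
INNER JOIN agents b ON a.agent_id = b.id

Result:
title          | agent
---------------+------
Timeout error  | Fiona
Memory leak    | Frank
Race condition | Chris
Bad redirect   | Ivan 


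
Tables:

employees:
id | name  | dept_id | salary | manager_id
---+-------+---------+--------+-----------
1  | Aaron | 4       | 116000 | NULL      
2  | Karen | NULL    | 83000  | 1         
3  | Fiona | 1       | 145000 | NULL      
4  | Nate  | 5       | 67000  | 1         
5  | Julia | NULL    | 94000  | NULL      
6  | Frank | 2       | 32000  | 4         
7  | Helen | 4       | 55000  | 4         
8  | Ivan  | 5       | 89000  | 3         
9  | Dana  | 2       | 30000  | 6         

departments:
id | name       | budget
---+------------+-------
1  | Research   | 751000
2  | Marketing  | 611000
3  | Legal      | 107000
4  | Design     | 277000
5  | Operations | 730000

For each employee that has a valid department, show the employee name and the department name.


INNER JOIN keeps only employees rows whose dept_id matches an id in departments. Walk through each employee:
  - employee 1 (Aaron): dept_id=4 -> matches Design
  - employee 2 (Karen): dept_id=NULL, no match -> dropped
  - employee 3 (Fiona): dept_id=1 -> matches Research
  - employee 4 (Nate): dept_id=5 -> matches Operations
  - employee 5 (Julia): dept_id=NULL, no match -> dropped
  - employee 6 (Frank): dept_id=2 -> matches Marketing
  - employee 7 (Helen): dept_id=4 -> matches Design
  - employee 8 (Ivan): dept_id=5 -> matches Operations
  - employee 9 (Dana): dept_id=2 -> matches Marketing
So 2 of 9 rows are dropped.

SQL:
SELECT a.name, b.name AS department
FROM employees a
INNER JOIN departments b ON a.dept_id = b.id

Result:
name  | department
------+-----------
Aaron | Design    
Fiona | Research  
Nate  | Operations
Frank | Marketing 
Helen | Design    
Ivan  | Operations
Dana  | Marketing 


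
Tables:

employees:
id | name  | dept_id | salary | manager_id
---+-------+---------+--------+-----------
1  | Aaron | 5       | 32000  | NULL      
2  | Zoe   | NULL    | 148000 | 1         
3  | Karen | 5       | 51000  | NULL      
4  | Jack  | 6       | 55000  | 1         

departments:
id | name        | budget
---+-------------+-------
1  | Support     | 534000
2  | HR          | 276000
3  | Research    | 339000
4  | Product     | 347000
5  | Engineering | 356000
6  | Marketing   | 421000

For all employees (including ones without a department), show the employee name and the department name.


LEFT JOIN keeps every row from employees (the left table); where dept_id has no match in departments, the department columns become NULL. Walk through each employee:
  - employee 1 (Aaron): dept_id=5 -> matches Engineering
  - employee 2 (Zoe): dept_id=NULL, no match -> kept with NULL
  - employee 3 (Karen): dept_id=5 -> matches Engineering
  - employee 4 (Jack): dept_id=6 -> matches Marketing
All 4 rows appear; 1 has NULL department.

SQL:
SELECT a.name, b.name AS department
FROM employees a
LEFT JOIN departments b ON a.dept_id = b.id

Result:
name  | department 
------+------------
Aaron | Engineering
Zoe   | NULL       
Karen | Engineering
Jack  | Marketing  


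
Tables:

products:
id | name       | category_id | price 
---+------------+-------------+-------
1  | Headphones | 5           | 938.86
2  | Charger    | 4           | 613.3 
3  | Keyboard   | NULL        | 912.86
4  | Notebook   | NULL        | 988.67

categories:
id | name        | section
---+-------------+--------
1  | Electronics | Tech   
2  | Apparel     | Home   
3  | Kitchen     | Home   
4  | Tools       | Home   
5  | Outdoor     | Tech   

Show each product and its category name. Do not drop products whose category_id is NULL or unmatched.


LEFT JOIN keeps every row from products (the left table); where category_id has no match in categories, the category columns become NULL. Walk through each product:
  - product 1 (Headphones): category_id=5 -> matches Outdoor
  - product 2 (Charger): category_id=4 -> matches Tools
  - product 3 (Keyboard): category_id=NULL, no match -> kept with NULL
  - product 4 (Notebook): category_id=NULL, no match -> kept with NULL
All 4 rows appear; 2 have NULL category.

SQL:
SELECT a.name, b.name AS category
FROM products a
LEFT JOIN categories b ON a.category_id = b.id

Result:
name       | category
-----------+---------
Headphones | Outdoor 
Charger    | Tools   
Keyboard   | NULL    
Notebook   | NULL    


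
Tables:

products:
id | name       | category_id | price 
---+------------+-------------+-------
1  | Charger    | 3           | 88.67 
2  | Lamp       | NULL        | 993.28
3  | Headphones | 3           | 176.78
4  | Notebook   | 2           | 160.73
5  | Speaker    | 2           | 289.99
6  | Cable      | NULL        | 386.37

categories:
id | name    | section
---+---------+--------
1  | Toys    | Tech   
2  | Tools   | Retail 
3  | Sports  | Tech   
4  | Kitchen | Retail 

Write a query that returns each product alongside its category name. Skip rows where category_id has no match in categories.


INNER JOIN keeps only products rows whose category_id matches an id in categories. Walk through each product:
  - product 1 (Charger): category_id=3 -> matches Sports
  - product 2 (Lamp): category_id=NULL, no match -> dropped
  - product 3 (Headphones): category_id=3 -> matches Sports
  - product 4 (Notebook): category_id=2 -> matches Tools
  - product 5 (Speaker): category_id=2 -> matches Tools
  - product 6 (Cable): category_id=NULL, no match -> dropped
So 2 of 6 rows are dropped.

SQL:
SELECT a.name, b.name AS category
FROM products a
INNER JOIN categories b ON a.category_id = b.id

Result:
name       | category
-----------+---------
Charger    | Sports  
Headphones | Sports  
Notebook   | Tools   
Speaker    | Tools   


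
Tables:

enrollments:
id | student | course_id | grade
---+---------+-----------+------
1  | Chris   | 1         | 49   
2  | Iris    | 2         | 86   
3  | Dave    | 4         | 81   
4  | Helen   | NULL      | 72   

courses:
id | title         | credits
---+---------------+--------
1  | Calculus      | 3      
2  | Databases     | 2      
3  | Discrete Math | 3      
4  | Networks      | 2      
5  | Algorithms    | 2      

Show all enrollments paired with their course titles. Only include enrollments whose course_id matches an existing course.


INNER JOIN keeps only enrollments rows whose course_id matches an id in courses. Walk through each enrollment:
  - enrollment 1 (Chris): course_id=1 -> matches Calculus
  - enrollment 2 (Iris): course_id=2 -> matches Databases
  - enrollment 3 (Dave): course_id=4 -> matches Networks
  - enrollment 4 (Helen): course_id=NULL, no match -> dropped
So 1 of 4 rows is dropped.

SQL:
SELECT a.student, b.title AS course
FROM enrollments a
INNER JOIN courses b ON a.course_id = b.id

Result:
student | course   
--------+----------
Chris   | Calculus 
Iris    | Databases
Dave    | Networks 


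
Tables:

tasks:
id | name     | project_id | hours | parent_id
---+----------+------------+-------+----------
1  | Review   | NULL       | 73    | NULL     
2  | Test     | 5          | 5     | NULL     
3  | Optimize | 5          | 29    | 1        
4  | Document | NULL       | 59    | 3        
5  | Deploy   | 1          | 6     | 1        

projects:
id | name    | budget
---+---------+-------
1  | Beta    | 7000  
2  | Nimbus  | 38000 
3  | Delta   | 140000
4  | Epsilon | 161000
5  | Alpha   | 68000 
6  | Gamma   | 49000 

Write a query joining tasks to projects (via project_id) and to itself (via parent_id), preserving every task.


Two LEFT JOINs from the same base table tasks: one to projects via project_id, one to tasks itself via parent_id. Both are LEFT so every task is preserved.
Match against projects:
  - task 1 (Review): project_id=NULL, no match -> kept with NULL
  - task 2 (Test): project_id=5 -> matches Alpha
  - task 3 (Optimize): project_id=5 -> matches Alpha
  - task 4 (Document): project_id=NULL, no match -> kept with NULL
  - task 5 (Deploy): project_id=1 -> matches Beta
Match against tasks (self):
  - task 1 (Review): parent_id=NULL -> NULL
  - task 2 (Test): parent_id=NULL -> NULL
  - task 3 (Optimize): parent_id=1 -> Review
  - task 4 (Document): parent_id=3 -> Optimize
  - task 5 (Deploy): parent_id=1 -> Review

SQL:
SELECT a.name, b.name AS project, c.name AS parent
FROM tasks a
LEFT JOIN projects b ON a.project_id = b.id
LEFT JOIN tasks c ON a.parent_id = c.id

Result:
name     | project | parent  
---------+---------+---------
Review   | NULL    | NULL    
Test     | Alpha   | NULL    
Optimize | Alpha   | Review  
Document | NULL    | Optimize
Deploy   | Beta    | Review  


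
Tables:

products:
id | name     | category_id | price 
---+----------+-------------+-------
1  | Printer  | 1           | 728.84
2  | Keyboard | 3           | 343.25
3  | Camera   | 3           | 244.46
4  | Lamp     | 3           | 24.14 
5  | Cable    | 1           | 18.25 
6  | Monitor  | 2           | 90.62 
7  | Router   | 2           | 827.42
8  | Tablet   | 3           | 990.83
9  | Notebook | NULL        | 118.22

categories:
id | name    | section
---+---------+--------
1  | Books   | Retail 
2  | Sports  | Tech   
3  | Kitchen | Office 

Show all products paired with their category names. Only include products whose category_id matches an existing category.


INNER JOIN keeps only products rows whose category_id matches an id in categories. Walk through each product:
  - product 1 (Printer): category_id=1 -> matches Books
  - product 2 (Keyboard): category_id=3 -> matches Kitchen
  - product 3 (Camera): category_id=3 -> matches Kitchen
  - product 4 (Lamp): category_id=3 -> matches Kitchen
  - product 5 (Cable): category_id=1 -> matches Books
  - product 6 (Monitor): category_id=2 -> matches Sports
  - product 7 (Router): category_id=2 -> matches Sports
  - product 8 (Tablet): category_id=3 -> matches Kitchen
  - product 9 (Notebook): category_id=NULL, no match -> dropped
So 1 of 9 rows is dropped.

SQL:
SELECT a.name, b.name AS category
FROM products a
INNER JOIN categories b ON a.category_id = b.id

Result:
name     | category
---------+---------
Printer  | Books   
Keyboard | Kitchen 
Camera   | Kitchen 
Lamp     | Kitchen 
Cable    | Books   
Monitor  | Sports  
Router   | Sports  
Tablet   | Kitchen 


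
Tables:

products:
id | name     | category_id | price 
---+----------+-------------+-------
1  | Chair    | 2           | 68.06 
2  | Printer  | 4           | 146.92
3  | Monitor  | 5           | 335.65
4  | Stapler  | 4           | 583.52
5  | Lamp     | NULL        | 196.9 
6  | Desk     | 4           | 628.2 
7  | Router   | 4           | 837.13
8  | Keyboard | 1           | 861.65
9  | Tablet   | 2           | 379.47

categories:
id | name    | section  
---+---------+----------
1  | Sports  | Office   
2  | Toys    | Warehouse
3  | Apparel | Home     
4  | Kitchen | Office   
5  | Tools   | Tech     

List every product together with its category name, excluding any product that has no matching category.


INNER JOIN keeps only products rows whose category_id matches an id in categories. Walk through each product:
  - product 1 (Chair): category_id=2 -> matches Toys
  - product 2 (Printer): category_id=4 -> matches Kitchen
  - product 3 (Monitor): category_id=5 -> matches Tools
  - product 4 (Stapler): category_id=4 -> matches Kitchen
  - product 5 (Lamp): category_id=NULL, no match -> dropped
  - product 6 (Desk): category_id=4 -> matches Kitchen
  - product 7 (Router): category_id=4 -> matches Kitchen
  - product 8 (Keyboard): category_id=1 -> matches Sports
  - product 9 (Tablet): category_id=2 -> matches Toys
So 1 of 9 rows is dropped.

SQL:
SELECT a.name, b.name AS category
FROM products a
INNER JOIN categories b ON a.category_id = b.id

Result:
name     | category
---------+---------
Chair    | Toys    
Printer  | Kitchen 
Monitor  | Tools   
Stapler  | Kitchen 
Desk     | Kitchen 
Router   | Kitchen 
Keyboard | Sports  
Tablet   | Toys    


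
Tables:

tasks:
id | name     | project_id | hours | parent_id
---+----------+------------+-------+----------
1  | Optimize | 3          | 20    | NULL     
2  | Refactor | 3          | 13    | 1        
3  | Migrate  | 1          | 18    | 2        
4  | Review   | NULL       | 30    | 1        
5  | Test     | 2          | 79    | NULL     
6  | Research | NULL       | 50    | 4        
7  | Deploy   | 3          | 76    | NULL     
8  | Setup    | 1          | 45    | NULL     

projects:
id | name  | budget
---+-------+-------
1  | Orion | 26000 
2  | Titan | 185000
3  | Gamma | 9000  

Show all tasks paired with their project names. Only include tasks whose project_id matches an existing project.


INNER JOIN keeps only tasks rows whose project_id matches an id in projects. Walk through each task:
  - task 1 (Optimize): project_id=3 -> matches Gamma
  - task 2 (Refactor): project_id=3 -> matches Gamma
  - task 3 (Migrate): project_id=1 -> matches Orion
  - task 4 (Review): project_id=NULL, no match -> dropped
  - task 5 (Test): project_id=2 -> matches Titan
  - task 6 (Research): project_id=NULL, no match -> dropped
  - task 7 (Deploy): project_id=3 -> matches Gamma
  - task 8 (Setup): project_id=1 -> matches Orion
So 2 of 8 rows are dropped.

SQL:
SELECT a.name, b.name AS project
FROM tasks a
INNER JOIN projects b ON a.project_id = b.id

Result:
name     | project
---------+--------
Optimize | Gamma  
Refactor | Gamma  
Migrate  | Orion  
Test     | Titan  
Deploy   | Gamma  
Setup    | Orion  


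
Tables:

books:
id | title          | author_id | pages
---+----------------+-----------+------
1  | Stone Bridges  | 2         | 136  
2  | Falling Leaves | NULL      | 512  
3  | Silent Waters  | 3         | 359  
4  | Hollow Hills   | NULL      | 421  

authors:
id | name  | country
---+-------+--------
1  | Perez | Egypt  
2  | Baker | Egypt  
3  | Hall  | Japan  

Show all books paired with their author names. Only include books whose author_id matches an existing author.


INNER JOIN keeps only books rows whose author_id matches an id in authors. Walk through each book:
  - book 1 (Stone Bridges): author_id=2 -> matches Baker
  - book 2 (Falling Leaves): author_id=NULL, no match -> dropped
  - book 3 (Silent Waters): author_id=3 -> matches Hall
  - book 4 (Hollow Hills): author_id=NULL, no match -> dropped
So 2 of 4 rows are dropped.

SQL:
SELECT a.title, b.name AS author
FROM books a
INNER JOIN authors b ON a.author_id = b.id

Result:
title         | author
--------------+-------
Stone Bridges | Baker 
Silent Waters | Hall  


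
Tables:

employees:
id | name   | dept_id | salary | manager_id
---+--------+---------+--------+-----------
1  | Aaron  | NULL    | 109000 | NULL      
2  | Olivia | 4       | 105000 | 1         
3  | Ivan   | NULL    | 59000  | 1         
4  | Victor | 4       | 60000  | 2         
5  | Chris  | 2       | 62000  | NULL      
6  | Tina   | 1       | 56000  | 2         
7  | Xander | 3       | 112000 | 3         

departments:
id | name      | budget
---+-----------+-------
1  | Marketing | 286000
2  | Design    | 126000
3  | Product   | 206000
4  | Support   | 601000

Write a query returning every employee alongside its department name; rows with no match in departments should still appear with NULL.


LEFT JOIN keeps every row from employees (the left table); where dept_id has no match in departments, the department columns become NULL. Walk through each employee:
  - employee 1 (Aaron): dept_id=NULL, no match -> kept with NULL
  - employee 2 (Olivia): dept_id=4 -> matches Support
  - employee 3 (Ivan): dept_id=NULL, no match -> kept with NULL
  - employee 4 (Victor): dept_id=4 -> matches Support
  - employee 5 (Chris): dept_id=2 -> matches Design
  - employee 6 (Tina): dept_id=1 -> matches Marketing
  - employee 7 (Xander): dept_id=3 -> matches Product
All 7 rows appear; 2 have NULL department.

SQL:
SELECT a.name, b.name AS department
FROM employees a
LEFT JOIN departments b ON a.dept_id = b.id

Result:
name   | department
-------+-----------
Aaron  | NULL      
Olivia | Support   
Ivan   | NULL      
Victor | Support   
Chris  | Design    
Tina   | Marketing 
Xander | Product   


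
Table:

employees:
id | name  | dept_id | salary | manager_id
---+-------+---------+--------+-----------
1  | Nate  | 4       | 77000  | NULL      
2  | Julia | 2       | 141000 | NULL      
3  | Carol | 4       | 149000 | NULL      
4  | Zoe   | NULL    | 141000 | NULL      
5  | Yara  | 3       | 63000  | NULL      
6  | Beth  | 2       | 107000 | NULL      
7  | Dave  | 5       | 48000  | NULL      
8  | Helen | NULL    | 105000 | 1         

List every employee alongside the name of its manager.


This is a self-join: employees is joined to a second copy of itself, matching each row's manager_id to another row's id. Use LEFT JOIN so rows with manager_id=NULL are kept.
  - employee 1 (Nate): manager_id=NULL -> NULL
  - employee 2 (Julia): manager_id=NULL -> NULL
  - employee 3 (Carol): manager_id=NULL -> NULL
  - employee 4 (Zoe): manager_id=NULL -> NULL
  - employee 5 (Yara): manager_id=NULL -> NULL
  - employee 6 (Beth): manager_id=NULL -> NULL
  - employee 7 (Dave): manager_id=NULL -> NULL
  - employee 8 (Helen): manager_id=1 -> Nate

SQL:
SELECT a.name AS item, b.name AS manager
FROM employees a
LEFT JOIN employees b ON a.manager_id = b.id

Result:
item  | manager
------+--------
Nate  | NULL   
Julia | NULL   
Carol | NULL   
Zoe   | NULL   
Yara  | NULL   
Beth  | NULL   
Dave  | NULL   
Helen | Nate   


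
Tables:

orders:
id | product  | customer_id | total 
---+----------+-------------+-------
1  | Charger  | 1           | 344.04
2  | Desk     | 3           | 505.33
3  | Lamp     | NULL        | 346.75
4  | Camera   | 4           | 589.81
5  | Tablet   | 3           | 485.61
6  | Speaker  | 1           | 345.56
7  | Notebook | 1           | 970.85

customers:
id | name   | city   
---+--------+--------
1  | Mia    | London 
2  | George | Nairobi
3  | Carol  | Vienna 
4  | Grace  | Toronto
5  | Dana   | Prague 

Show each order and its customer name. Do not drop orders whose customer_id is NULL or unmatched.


LEFT JOIN keeps every row from orders (the left table); where customer_id has no match in customers, the customer columns become NULL. Walk through each order:
  - order 1 (Charger): customer_id=1 -> matches Mia
  - order 2 (Desk): customer_id=3 -> matches Carol
  - order 3 (Lamp): customer_id=NULL, no match -> kept with NULL
  - order 4 (Camera): customer_id=4 -> matches Grace
  - order 5 (Tablet): customer_id=3 -> matches Carol
  - order 6 (Speaker): customer_id=1 -> matches Mia
  - order 7 (Notebook): customer_id=1 -> matches Mia
All 7 rows appear; 1 has NULL customer.

SQL:
SELECT a.product, b.name AS customer
FROM orders a
LEFT JOIN customers b ON a.customer_id = b.id

Result:
product  | customer
---------+---------
Charger  | Mia     
Desk     | Carol   
Lamp     | NULL    
Camera   | Grace   
Tablet   | Carol   
Speaker  | Mia     
Notebook | Mia     


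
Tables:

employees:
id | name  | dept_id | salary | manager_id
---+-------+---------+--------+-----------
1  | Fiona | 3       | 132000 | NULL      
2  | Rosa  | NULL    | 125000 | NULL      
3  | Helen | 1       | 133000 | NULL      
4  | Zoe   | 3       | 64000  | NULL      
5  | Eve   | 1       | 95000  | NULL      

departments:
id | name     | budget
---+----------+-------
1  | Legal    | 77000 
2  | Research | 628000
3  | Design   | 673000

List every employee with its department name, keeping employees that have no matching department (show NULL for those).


LEFT JOIN keeps every row from employees (the left table); where dept_id has no match in departments, the department columns become NULL. Walk through each employee:
  - employee 1 (Fiona): dept_id=3 -> matches Design
  - employee 2 (Rosa): dept_id=NULL, no match -> kept with NULL
  - employee 3 (Helen): dept_id=1 -> matches Legal
  - employee 4 (Zoe): dept_id=3 -> matches Design
  - employee 5 (Eve): dept_id=1 -> matches Legal
All 5 rows appear; 1 has NULL department.

SQL:
SELECT a.name, b.name AS department
FROM employees a
LEFT JOIN departments b ON a.dept_id = b.id

Result:
name  | department
------+-----------
Fiona | Design    
Rosa  | NULL      
Helen | Legal     
Zoe   | Design    
Eve   | Legal     


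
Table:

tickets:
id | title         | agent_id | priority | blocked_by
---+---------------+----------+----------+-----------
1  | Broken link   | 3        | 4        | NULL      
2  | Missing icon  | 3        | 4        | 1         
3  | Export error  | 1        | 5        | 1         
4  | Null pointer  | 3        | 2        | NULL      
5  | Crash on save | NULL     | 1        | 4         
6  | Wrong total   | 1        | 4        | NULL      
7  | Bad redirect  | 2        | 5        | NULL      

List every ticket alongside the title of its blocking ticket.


This is a self-join: tickets is joined to a second copy of itself, matching each row's blocked_by to another row's id. Use LEFT JOIN so rows with blocked_by=NULL are kept.
  - ticket 1 (Broken link): blocked_by=NULL -> NULL
  - ticket 2 (Missing icon): blocked_by=1 -> Broken link
  - ticket 3 (Export error): blocked_by=1 -> Broken link
  - ticket 4 (Null pointer): blocked_by=NULL -> NULL
  - ticket 5 (Crash on save): blocked_by=4 -> Null pointer
  - ticket 6 (Wrong total): blocked_by=NULL -> NULL
  - ticket 7 (Bad redirect): blocked_by=NULL -> NULL

SQL:
SELECT a.title AS item, b.title AS blocked_by
FROM tickets a
LEFT JOIN tickets b ON a.blocked_by = b.id

Result:
item          | blocked_by  
--------------+-------------
Broken link   | NULL        
Missing icon  | Broken link 
Export error  | Broken link 
Null pointer  | NULL        
Crash on save | Null pointer
Wrong total   | NULL        
Bad redirect  | NULL        


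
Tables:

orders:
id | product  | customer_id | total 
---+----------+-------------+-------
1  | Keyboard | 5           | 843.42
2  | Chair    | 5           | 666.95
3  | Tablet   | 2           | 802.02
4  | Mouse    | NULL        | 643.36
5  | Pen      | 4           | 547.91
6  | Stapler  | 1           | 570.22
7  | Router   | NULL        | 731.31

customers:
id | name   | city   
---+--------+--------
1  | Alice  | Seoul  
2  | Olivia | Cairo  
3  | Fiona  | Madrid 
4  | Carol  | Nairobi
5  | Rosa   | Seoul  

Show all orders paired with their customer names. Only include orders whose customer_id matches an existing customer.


INNER JOIN keeps only orders rows whose customer_id matches an id in customers. Walk through each order:
  - order 1 (Keyboard): customer_id=5 -> matches Rosa
  - order 2 (Chair): customer_id=5 -> matches Rosa
  - order 3 (Tablet): customer_id=2 -> matches Olivia
  - order 4 (Mouse): customer_id=NULL, no match -> dropped
  - order 5 (Pen): customer_id=4 -> matches Carol
  - order 6 (Stapler): customer_id=1 -> matches Alice
  - order 7 (Router): customer_id=NULL, no match -> dropped
So 2 of 7 rows are dropped.

SQL:
SELECT a.product, b.name AS customer
FROM orders a
INNER JOIN customers b ON a.customer_id = b.id

Result:
product  | customer
---------+---------
Keyboard | Rosa    
Chair    | Rosa    
Tablet   | Olivia  
Pen      | Carol   
Stapler  | Alice   


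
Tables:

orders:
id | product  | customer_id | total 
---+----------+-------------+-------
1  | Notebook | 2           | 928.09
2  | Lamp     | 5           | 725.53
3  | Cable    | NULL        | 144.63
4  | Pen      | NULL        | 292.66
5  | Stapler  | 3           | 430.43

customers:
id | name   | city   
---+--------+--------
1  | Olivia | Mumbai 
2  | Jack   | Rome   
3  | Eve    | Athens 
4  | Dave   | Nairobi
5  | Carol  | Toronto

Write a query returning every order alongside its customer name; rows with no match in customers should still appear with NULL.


LEFT JOIN keeps every row from orders (the left table); where customer_id has no match in customers, the customer columns become NULL. Walk through each order:
  - order 1 (Notebook): customer_id=2 -> matches Jack
  - order 2 (Lamp): customer_id=5 -> matches Carol
  - order 3 (Cable): customer_id=NULL, no match -> kept with NULL
  - order 4 (Pen): customer_id=NULL, no match -> kept with NULL
  - order 5 (Stapler): customer_id=3 -> matches Eve
All 5 rows appear; 2 have NULL customer.

SQL:
SELECT a.product, b.name AS customer
FROM orders a
LEFT JOIN customers b ON a.customer_id = b.id

Result:
product  | customer
---------+---------
Notebook | Jack    
Lamp     | Carol   
Cable    | NULL    
Pen      | NULL    
Stapler  | Eve     
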